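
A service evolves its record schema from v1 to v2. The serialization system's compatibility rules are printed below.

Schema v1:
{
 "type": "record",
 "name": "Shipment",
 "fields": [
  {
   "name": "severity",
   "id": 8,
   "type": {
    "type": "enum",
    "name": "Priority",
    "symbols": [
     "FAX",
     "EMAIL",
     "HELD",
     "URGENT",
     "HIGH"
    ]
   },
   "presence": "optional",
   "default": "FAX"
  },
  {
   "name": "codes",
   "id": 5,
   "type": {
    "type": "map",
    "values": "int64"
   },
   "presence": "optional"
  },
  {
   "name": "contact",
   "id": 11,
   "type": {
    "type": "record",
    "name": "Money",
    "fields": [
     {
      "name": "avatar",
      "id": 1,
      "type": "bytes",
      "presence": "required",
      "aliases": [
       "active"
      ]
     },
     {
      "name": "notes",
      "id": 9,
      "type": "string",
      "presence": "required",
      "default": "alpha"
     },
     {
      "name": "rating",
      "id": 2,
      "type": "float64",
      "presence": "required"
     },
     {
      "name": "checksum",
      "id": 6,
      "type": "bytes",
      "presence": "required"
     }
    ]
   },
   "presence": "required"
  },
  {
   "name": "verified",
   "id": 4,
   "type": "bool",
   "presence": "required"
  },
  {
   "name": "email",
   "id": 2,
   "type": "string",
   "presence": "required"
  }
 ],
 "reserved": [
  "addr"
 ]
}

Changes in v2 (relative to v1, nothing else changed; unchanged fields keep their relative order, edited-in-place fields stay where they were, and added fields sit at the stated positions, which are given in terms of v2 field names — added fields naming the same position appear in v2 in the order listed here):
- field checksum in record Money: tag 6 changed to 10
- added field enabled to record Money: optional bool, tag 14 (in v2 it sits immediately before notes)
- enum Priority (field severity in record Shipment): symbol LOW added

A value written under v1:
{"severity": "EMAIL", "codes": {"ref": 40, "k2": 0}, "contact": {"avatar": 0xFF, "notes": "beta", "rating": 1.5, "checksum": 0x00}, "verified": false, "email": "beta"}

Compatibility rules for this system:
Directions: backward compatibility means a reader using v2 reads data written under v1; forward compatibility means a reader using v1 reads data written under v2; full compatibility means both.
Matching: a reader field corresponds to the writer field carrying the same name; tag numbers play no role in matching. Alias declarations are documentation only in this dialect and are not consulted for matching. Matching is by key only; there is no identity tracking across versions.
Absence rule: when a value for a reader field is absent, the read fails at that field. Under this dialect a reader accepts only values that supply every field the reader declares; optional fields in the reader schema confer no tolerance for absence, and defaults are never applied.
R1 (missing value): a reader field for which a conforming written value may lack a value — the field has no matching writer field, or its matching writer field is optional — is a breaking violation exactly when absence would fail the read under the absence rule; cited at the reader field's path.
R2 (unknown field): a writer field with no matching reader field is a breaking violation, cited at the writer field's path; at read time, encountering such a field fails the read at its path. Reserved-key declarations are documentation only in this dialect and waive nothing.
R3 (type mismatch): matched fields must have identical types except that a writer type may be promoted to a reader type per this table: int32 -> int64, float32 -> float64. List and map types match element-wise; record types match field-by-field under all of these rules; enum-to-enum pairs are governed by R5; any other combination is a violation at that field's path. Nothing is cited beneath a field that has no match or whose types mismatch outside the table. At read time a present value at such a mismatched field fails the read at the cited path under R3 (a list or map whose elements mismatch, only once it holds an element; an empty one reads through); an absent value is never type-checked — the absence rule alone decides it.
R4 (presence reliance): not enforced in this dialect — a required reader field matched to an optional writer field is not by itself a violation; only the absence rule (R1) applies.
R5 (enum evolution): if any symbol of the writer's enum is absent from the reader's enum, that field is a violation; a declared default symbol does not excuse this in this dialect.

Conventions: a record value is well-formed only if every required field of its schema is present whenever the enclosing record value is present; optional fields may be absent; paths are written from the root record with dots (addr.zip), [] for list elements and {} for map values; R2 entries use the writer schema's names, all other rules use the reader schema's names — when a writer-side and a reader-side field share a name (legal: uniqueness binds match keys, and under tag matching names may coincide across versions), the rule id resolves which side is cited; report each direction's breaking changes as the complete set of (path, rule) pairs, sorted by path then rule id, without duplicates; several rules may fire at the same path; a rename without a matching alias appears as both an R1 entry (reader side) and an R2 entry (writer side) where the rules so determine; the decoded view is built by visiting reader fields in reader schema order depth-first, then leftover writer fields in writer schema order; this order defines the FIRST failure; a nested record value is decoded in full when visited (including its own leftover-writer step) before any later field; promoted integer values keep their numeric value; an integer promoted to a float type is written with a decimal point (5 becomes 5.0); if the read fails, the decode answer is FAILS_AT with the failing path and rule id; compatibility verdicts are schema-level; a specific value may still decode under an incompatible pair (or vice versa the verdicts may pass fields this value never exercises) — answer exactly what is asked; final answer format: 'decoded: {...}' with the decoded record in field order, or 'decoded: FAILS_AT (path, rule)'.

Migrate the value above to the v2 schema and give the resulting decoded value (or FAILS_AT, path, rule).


in Shipment below, arrows point writer -> reader
decoding the Shipment value with the v2 reader:
  severity := "EMAIL"
  codes := {"ref": 40, "k2": 0}
  contact.avatar := 0xFF
  read fails at contact.enabled under R1 (no fill)
  => FAILS_AT (contact.enabled, R1)
remaining Shipment differences; none change what is asked:
  field checksum in record Money: tag 6 changed to 10 -> no rule fires on it and the decoded Shipment view is identical with or without it
  enum Priority (field severity in record Shipment): symbol LOW added -> affects the rule determinations only; this particular Shipment value decodes identically

decoded: FAILS_AT (contact.enabled, R1)


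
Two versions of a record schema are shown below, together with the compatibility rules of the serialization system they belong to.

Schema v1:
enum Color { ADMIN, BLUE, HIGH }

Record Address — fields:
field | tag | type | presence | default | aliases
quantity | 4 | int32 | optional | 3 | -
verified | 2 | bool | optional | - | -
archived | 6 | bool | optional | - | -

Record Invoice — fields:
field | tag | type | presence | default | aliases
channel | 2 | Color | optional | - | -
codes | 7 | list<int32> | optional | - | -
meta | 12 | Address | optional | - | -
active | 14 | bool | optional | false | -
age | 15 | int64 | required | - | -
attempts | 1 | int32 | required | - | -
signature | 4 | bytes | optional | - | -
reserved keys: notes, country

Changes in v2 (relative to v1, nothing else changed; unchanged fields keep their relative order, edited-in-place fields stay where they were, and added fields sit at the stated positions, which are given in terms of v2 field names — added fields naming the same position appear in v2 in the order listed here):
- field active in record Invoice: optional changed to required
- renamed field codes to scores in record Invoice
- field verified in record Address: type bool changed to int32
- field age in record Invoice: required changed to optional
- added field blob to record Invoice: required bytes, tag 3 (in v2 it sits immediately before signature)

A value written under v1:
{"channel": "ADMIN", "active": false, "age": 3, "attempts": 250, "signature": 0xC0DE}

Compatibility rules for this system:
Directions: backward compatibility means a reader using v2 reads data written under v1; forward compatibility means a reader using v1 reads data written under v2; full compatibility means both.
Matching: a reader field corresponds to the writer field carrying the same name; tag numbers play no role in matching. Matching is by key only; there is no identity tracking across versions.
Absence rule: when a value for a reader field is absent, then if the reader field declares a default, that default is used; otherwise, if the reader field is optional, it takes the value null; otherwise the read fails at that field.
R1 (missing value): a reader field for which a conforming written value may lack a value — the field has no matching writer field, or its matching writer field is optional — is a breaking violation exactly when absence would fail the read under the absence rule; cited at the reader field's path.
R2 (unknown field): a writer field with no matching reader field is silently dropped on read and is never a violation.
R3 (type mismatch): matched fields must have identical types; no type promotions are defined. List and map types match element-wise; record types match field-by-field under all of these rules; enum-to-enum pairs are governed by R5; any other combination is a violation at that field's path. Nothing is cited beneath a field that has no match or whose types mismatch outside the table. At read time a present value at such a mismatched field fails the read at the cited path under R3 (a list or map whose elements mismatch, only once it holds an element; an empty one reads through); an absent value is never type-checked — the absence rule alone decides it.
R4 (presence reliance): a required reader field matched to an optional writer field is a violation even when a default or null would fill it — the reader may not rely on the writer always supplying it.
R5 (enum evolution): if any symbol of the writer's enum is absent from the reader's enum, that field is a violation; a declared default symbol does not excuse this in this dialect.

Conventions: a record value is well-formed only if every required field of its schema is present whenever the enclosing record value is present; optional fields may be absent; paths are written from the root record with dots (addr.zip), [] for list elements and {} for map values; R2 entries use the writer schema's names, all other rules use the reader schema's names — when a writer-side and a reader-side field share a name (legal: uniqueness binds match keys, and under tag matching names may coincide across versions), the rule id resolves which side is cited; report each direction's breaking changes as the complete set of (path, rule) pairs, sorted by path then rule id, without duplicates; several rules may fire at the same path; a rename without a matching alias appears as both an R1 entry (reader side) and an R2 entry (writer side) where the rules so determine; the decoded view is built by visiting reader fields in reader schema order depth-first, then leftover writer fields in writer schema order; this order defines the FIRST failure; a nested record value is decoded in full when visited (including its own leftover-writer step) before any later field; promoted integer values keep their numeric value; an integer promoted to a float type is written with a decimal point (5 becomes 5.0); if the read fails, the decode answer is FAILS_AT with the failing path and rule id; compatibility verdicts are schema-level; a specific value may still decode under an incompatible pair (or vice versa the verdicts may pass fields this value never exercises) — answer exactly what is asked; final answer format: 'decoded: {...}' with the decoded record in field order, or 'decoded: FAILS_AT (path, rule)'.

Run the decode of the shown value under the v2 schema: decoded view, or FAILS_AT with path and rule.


arrows below run writer -> reader for Invoice
migrating the Invoice value to v2:
  channel := "ADMIN"
  scores := null (missing; optional => null)
  meta := null (missing; optional => null)
  active := false
  age := 3
  attempts := 250
  read fails at blob under R1 (no fill)
  => FAILS_AT (blob, R1)
checking off the Invoice differences that do not matter here:
  field active in record Invoice: optional changed to required -> changes Invoice's schema-level verdicts only — the decode of this value is the same
  renamed field codes to scores in record Invoice -> triggers nothing under the printed rules; the Invoice answer is the same either way
  field verified in record Address: type bool changed to int32 -> changes Invoice's schema-level verdicts only — the decode of this value is the same
  field age in record Invoice: required changed to optional -> changes Invoice's schema-level verdicts only — the decode of this value is the same

decoded: FAILS_AT (blob, R1)


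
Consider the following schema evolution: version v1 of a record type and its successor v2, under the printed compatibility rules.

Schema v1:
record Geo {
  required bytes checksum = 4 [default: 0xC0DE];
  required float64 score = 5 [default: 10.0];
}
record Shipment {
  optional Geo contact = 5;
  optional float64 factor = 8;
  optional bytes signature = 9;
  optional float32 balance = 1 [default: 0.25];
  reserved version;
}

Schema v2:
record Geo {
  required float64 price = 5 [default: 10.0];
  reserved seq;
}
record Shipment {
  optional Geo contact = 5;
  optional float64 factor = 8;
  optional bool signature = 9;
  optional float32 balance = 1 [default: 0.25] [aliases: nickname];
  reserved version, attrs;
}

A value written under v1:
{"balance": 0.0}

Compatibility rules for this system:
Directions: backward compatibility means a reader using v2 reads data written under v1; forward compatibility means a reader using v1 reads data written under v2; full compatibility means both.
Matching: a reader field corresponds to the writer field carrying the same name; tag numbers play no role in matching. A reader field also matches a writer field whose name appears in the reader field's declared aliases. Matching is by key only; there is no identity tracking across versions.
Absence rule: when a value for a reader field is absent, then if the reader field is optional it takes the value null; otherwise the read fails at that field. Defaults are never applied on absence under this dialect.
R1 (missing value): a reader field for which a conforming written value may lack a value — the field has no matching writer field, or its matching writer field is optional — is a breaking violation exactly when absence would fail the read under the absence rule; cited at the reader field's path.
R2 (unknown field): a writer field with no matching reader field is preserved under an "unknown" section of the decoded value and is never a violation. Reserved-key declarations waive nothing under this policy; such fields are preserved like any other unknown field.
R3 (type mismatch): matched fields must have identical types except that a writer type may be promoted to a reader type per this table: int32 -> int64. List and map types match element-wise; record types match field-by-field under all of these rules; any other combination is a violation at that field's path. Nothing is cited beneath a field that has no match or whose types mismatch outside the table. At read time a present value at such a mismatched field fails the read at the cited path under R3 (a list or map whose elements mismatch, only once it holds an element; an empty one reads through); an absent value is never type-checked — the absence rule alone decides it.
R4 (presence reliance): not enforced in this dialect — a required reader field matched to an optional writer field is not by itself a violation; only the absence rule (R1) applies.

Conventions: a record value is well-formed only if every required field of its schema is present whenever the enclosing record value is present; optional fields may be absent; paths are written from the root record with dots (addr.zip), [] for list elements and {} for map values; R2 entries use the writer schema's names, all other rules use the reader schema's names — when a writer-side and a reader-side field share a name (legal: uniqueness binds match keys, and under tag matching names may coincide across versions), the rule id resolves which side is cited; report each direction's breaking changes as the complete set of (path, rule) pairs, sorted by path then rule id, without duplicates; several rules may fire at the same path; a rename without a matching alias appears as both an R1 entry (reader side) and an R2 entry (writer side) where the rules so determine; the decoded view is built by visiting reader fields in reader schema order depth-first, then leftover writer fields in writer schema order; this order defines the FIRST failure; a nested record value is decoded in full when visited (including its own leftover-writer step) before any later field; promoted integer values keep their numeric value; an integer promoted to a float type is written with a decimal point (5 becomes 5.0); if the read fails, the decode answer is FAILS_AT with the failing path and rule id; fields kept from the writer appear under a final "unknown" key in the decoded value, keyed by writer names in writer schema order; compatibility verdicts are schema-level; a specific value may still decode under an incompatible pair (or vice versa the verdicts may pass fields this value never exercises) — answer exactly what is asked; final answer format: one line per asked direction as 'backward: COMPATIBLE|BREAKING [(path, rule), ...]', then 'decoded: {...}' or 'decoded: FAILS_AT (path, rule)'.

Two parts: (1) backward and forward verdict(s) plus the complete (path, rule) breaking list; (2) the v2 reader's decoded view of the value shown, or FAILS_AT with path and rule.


each type pair in Shipment: writer, then reader
backward for Shipment (reader v2, writer v1):
  writer optional, Geo -> Geo: reader contact maps from writer contact
  writer optional, float64 -> float64: reader factor maps from writer factor
  writer optional, bytes -> bool: reader signature maps from writer signature
  writer optional, float32 -> float32: reader balance maps from writer balance
  contact.price: no writer-side match
  leftover writer field: contact.checksum
  leftover writer field: contact.score
  violation R1 at contact.price
  violation R3 at signature
  => backward verdict for Shipment: BREAKING, 2 violation(s)
forward for Shipment (reader v1, writer v2):
  writer optional, Geo -> Geo: reader contact maps from writer contact
  writer optional, float64 -> float64: reader factor maps from writer factor
  writer optional, bool -> bytes: reader signature maps from writer signature
  writer optional, float32 -> float32: reader balance maps from writer balance
  contact.checksum: no writer-side match
  contact.score: no writer-side match
  leftover writer field: contact.price
  violation R1 at contact.checksum
  violation R1 at contact.score
  violation R3 at signature
  => forward verdict for Shipment: BREAKING, 3 violation(s)
decode walk for Shipment under reader schema v2:
  contact := null (not supplied -> null)
  factor := null (not supplied -> null)
  signature := null (not supplied -> null)
  balance := 0.0
  => decoded: {"contact": null, "factor": null, "signature": null, "balance": 0.0}

backward: BREAKING [(contact.price, R1), (signature, R3)]; forward: BREAKING [(contact.checksum, R1), (contact.score, R1), (signature, R3)]; decoded: {"contact": null, "factor": null, "signature": null, "balance": 0.0}


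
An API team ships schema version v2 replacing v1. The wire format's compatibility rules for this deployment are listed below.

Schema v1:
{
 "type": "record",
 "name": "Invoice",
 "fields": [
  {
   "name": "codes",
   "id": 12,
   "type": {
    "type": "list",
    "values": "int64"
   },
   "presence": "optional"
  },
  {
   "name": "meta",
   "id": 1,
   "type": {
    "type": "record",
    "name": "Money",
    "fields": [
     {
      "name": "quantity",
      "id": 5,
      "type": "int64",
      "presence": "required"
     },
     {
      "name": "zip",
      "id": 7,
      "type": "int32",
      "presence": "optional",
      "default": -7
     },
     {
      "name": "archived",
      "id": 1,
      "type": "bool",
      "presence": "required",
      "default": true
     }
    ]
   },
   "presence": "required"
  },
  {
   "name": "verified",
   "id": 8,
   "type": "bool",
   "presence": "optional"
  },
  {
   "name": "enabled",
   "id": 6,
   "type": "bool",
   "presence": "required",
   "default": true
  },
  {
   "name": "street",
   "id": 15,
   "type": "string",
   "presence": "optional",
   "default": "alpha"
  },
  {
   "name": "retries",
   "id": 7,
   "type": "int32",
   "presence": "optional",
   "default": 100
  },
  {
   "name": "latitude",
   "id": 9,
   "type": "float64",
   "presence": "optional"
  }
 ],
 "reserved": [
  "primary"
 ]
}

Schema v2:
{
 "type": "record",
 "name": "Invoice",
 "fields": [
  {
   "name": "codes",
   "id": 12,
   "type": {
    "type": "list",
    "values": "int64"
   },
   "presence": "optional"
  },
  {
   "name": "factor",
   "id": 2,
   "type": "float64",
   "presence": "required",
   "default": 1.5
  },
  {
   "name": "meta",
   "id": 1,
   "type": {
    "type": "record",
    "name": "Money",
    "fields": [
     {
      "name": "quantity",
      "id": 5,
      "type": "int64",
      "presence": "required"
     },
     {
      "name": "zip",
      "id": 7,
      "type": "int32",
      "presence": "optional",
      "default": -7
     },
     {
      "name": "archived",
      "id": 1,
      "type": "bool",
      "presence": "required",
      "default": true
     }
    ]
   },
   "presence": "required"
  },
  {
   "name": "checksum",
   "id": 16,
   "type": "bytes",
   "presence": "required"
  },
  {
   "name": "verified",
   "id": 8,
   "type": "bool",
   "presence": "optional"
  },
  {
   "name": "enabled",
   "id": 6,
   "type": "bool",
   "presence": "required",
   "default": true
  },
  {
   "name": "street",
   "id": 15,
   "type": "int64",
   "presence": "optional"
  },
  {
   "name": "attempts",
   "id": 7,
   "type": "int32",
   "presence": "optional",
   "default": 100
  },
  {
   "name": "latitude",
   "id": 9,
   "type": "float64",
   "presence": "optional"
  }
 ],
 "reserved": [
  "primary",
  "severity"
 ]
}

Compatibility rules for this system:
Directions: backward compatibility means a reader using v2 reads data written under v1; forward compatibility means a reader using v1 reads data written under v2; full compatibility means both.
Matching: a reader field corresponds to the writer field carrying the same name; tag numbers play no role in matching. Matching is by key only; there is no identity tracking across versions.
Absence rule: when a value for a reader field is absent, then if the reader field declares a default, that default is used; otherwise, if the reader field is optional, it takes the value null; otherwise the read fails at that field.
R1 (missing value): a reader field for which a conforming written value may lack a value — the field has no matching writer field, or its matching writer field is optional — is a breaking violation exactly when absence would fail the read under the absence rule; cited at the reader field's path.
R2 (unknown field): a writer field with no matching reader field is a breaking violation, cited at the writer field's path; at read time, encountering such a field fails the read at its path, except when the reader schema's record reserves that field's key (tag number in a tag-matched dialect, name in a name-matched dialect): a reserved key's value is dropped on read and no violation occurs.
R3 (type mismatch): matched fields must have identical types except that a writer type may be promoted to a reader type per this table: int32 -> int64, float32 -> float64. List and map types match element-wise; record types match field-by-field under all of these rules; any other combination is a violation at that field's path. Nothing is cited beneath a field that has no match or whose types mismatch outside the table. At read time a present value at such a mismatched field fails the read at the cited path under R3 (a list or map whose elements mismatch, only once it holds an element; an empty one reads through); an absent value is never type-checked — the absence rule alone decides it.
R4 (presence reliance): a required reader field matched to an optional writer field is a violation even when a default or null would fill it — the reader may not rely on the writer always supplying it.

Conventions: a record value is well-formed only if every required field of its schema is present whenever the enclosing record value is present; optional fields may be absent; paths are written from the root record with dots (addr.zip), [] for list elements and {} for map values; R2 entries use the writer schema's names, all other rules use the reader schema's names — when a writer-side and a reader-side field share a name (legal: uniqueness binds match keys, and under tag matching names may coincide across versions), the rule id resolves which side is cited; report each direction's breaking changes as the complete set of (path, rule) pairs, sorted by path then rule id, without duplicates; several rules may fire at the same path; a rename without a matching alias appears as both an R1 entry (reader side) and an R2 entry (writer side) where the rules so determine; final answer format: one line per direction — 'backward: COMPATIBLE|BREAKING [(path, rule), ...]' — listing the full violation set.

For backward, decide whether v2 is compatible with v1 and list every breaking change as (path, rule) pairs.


backward: BREAKING [(checksum, R1), (retries, R2), (street, R3)]

the writer's type comes first in each Invoice pair
backward pass over Invoice, reader schema v2, writer schema v1:
  list<int64> -> list<int64>, writer optional: codes aligns to codes
  factor: no writer match
  Money -> Money, writer required: meta aligns to meta
  checksum: no writer match
  bool -> bool, writer optional: verified aligns to verified
  bool -> bool, writer required: enabled aligns to enabled
  string -> int64, writer optional: street aligns to street
  attempts: no writer match
  float64 -> float64, writer optional: latitude aligns to latitude
  leftover writer field: retries
  int64 -> int64, writer required: meta.quantity aligns to meta.quantity
  int32 -> int32, writer optional: meta.zip aligns to meta.zip
  bool -> bool, writer required: meta.archived aligns to meta.archived
  violation R1 at checksum
  violation R2 at retries
  violation R3 at street
  backward on Invoice therefore BREAKING (3)
the other Invoice changes do not affect what is asked:
  added field factor to record Invoice: required float64, tag 2, default 1.5 (in v2 it sits immediately before meta) -> its effect on Invoice is confined to the forward direction, not asked


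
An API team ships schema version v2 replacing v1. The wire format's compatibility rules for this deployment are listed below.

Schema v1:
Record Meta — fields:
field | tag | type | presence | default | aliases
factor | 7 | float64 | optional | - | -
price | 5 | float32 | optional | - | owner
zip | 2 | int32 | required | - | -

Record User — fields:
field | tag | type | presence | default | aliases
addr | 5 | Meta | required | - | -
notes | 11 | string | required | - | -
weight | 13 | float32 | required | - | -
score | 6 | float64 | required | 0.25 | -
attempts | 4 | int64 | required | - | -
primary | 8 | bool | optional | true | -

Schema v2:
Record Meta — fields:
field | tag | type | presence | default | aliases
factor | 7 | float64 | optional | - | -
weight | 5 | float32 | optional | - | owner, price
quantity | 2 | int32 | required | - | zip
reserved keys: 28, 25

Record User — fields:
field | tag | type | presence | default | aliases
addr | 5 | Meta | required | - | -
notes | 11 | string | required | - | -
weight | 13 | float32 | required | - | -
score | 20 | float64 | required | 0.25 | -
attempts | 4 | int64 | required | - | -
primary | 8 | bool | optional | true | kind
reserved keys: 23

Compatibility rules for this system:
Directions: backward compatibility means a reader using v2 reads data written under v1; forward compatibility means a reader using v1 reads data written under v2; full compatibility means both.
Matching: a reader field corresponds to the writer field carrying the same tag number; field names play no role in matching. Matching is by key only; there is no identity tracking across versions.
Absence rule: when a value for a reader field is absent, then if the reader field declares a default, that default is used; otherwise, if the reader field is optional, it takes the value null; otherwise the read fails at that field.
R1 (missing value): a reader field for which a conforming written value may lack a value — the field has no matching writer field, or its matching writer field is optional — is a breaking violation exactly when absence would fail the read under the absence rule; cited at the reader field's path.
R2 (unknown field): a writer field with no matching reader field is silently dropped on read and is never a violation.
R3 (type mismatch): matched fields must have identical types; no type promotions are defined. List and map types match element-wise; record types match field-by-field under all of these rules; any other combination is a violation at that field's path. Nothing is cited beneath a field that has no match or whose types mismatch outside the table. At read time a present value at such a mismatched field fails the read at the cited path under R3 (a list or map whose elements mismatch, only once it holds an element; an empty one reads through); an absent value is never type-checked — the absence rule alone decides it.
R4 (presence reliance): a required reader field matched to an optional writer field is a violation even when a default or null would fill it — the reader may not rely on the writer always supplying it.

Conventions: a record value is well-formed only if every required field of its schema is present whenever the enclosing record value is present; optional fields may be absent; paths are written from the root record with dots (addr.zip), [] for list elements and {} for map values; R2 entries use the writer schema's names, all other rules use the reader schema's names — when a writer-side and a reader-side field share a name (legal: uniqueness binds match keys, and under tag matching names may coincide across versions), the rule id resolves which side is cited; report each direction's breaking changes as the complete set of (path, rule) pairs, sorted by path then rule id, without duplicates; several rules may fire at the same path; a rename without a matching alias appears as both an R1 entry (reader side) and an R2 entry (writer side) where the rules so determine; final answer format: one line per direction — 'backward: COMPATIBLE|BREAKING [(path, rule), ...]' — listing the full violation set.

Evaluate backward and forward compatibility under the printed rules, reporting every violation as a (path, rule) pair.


backward: COMPATIBLE []; forward: COMPATIBLE []

the writer's type comes first in each User pair
backward for User (reader v2, writer v1):
  writer required, Meta -> Meta: reader addr maps from writer addr
  writer required, string -> string: reader notes maps from writer notes
  writer required, float32 -> float32: reader weight maps from writer weight
  score: no writer match
  writer required, int64 -> int64: reader attempts maps from writer attempts
  writer optional, bool -> bool: reader primary maps from writer primary
  writer field score has no reader counterpart
  writer optional, float64 -> float64: reader addr.factor maps from writer addr.factor
  writer optional, float32 -> float32: reader addr.weight maps from writer addr.price
  writer required, int32 -> int32: reader addr.quantity maps from writer addr.zip
  => backward: COMPATIBLE
forward for User (reader v1, writer v2):
  writer required, Meta -> Meta: reader addr maps from writer addr
  writer required, string -> string: reader notes maps from writer notes
  writer required, float32 -> float32: reader weight maps from writer weight
  score: no writer match
  writer required, int64 -> int64: reader attempts maps from writer attempts
  writer optional, bool -> bool: reader primary maps from writer primary
  writer field score has no reader counterpart
  writer optional, float64 -> float64: reader addr.factor maps from writer addr.factor
  writer optional, float32 -> float32: reader addr.price maps from writer addr.weight
  writer required, int32 -> int32: reader addr.zip maps from writer addr.quantity
  => forward: COMPATIBLE


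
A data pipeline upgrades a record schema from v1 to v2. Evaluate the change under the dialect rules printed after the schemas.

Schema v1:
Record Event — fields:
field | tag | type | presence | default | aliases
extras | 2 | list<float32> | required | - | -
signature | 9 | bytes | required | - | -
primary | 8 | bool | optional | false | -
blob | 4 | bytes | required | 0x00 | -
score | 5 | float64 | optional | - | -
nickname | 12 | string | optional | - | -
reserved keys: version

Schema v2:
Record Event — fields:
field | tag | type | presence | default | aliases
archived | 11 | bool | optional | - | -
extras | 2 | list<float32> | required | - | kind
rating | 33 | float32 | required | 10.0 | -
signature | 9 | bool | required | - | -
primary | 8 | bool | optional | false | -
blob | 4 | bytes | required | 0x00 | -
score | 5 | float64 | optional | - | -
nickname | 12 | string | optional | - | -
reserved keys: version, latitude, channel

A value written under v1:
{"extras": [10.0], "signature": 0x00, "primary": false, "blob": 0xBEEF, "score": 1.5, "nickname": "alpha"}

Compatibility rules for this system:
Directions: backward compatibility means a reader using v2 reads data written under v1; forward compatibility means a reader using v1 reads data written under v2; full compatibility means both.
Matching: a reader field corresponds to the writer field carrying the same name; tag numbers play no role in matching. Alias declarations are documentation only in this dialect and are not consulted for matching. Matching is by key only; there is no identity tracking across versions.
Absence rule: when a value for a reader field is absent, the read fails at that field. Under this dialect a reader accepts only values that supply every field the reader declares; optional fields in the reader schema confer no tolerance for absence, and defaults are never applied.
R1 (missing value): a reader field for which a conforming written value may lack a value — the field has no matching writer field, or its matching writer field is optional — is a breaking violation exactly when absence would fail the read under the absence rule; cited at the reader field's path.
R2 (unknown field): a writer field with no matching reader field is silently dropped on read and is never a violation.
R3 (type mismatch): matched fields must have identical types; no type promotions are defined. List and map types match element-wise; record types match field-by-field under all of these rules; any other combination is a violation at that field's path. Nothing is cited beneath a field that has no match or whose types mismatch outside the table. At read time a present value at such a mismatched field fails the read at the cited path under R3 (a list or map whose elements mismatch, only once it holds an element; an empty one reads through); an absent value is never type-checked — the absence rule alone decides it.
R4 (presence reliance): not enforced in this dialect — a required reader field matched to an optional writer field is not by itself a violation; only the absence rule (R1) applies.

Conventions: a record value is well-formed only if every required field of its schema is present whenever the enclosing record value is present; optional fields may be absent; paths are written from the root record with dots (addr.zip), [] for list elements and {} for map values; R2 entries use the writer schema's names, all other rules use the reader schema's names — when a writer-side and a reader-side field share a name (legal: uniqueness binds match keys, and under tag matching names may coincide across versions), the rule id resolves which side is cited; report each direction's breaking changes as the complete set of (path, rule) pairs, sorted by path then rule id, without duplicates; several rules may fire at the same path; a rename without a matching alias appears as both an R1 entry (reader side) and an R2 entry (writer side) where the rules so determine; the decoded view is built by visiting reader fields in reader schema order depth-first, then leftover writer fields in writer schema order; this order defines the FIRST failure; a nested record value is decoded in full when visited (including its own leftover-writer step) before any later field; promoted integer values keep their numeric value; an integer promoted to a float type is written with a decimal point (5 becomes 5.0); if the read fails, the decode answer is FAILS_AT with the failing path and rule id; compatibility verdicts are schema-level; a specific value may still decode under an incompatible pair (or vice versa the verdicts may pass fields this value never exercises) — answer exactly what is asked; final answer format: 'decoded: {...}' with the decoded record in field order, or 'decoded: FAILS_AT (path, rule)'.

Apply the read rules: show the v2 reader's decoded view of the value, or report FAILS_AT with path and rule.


decoded: FAILS_AT (archived, R1)

the writer's type comes first in each Event pair
migrating the Event value to v2:
  read fails at archived under R1 (no fill)
  => FAILS_AT (archived, R1)
the other Event changes do not affect what is asked:
  field signature in record Event: type bytes changed to bool -> shifts the Event verdicts, not this decode
  added field rating to record Event: required float32, tag 33, default 10.0 (in v2 it sits immediately before signature) -> shifts the Event verdicts, not this decode


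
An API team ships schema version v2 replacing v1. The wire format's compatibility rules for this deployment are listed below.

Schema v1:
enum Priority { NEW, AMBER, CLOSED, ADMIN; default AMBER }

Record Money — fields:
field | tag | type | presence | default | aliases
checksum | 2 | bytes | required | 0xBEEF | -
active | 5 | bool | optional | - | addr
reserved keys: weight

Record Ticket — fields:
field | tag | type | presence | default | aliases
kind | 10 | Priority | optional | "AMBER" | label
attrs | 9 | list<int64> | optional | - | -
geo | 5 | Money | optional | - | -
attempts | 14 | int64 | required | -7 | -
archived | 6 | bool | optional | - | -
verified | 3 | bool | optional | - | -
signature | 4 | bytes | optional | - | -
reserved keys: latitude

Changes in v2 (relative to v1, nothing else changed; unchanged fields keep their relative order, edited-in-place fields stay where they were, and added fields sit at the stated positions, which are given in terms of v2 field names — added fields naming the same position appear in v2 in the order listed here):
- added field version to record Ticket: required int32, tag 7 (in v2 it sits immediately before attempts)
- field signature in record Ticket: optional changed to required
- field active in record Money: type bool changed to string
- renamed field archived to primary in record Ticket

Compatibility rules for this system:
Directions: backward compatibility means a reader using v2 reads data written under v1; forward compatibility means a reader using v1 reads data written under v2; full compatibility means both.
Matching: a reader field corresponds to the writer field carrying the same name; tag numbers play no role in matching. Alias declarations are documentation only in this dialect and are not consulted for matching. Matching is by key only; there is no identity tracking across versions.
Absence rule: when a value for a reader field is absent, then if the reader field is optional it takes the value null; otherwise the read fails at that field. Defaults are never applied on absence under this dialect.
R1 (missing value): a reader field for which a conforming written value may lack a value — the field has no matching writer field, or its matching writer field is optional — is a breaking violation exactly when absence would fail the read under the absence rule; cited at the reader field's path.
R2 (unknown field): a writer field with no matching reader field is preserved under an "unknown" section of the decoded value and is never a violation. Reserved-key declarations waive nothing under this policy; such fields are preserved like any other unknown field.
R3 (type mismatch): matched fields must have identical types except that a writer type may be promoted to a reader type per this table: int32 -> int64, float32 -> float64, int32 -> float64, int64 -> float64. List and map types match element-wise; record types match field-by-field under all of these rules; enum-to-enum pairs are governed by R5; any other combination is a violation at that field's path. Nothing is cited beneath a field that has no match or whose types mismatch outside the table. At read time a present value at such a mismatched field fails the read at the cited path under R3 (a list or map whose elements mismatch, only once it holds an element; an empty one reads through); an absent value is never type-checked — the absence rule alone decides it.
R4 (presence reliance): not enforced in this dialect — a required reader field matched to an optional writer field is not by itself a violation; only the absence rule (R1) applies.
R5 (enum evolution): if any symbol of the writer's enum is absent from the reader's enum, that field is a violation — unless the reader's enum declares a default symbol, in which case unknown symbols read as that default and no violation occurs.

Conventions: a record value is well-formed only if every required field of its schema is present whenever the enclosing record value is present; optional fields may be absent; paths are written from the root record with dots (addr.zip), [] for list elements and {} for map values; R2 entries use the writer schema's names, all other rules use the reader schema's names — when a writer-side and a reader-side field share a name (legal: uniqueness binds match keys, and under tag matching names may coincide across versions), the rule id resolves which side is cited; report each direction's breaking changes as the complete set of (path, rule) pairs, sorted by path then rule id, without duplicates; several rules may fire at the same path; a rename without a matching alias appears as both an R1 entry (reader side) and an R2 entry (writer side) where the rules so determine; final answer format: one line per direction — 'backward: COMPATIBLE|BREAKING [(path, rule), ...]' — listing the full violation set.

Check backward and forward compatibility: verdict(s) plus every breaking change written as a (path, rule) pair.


backward: BREAKING [(geo.active, R3), (signature, R1), (version, R1)]; forward: BREAKING [(geo.active, R3)]

in Ticket below, arrows point writer -> reader
backward analysis of Ticket with v2 as reader and v1 as writer:
  Priority -> Priority, writer optional: kind aligns to kind
  list<int64> -> list<int64>, writer optional: attrs aligns to attrs
  Money -> Money, writer optional: geo aligns to geo
  version: no writer-side match
  int64 -> int64, writer required: attempts aligns to attempts
  primary: no writer-side match
  bool -> bool, writer optional: verified aligns to verified
  bytes -> bytes, writer optional: signature aligns to signature
  writer archived: unknown to reader
  bytes -> bytes, writer required: geo.checksum aligns to geo.checksum
  bool -> string, writer optional: geo.active aligns to geo.active
  rule R3 violated at geo.active
  rule R1 violated at signature
  rule R1 violated at version
  => backward: BREAKING (3)
forward analysis of Ticket with v1 as reader and v2 as writer:
  Priority -> Priority, writer optional: kind aligns to kind
  list<int64> -> list<int64>, writer optional: attrs aligns to attrs
  Money -> Money, writer optional: geo aligns to geo
  int64 -> int64, writer required: attempts aligns to attempts
  archived: no writer-side match
  bool -> bool, writer optional: verified aligns to verified
  bytes -> bytes, writer required: signature aligns to signature
  writer version: unknown to reader
  writer primary: unknown to reader
  bytes -> bytes, writer required: geo.checksum aligns to geo.checksum
  string -> bool, writer optional: geo.active aligns to geo.active
  rule R3 violated at geo.active
  => forward: BREAKING (1)
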